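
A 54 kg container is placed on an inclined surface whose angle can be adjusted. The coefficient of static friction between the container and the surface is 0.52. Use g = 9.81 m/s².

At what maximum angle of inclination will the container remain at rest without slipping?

At the slip threshold, m g sin θ = μ_s · m g cos θ, so tan θ = μ_s.
θ_max = arctan(0.52) = 27.5°.

θ_max ≈ 27.5°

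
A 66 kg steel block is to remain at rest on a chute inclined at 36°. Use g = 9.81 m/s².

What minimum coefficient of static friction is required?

μ_s,min ≈ 0.727

At the slip threshold m g sin θ = μ_s m g cos θ, so μ_s,min = tan θ.
μ_s,min = tan 36° = 0.727.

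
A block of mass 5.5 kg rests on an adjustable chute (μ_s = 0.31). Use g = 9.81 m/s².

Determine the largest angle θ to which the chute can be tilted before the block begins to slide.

θ_max ≈ 17.2°

At the slip threshold, m g sin θ = μ_s · m g cos θ, so tan θ = μ_s.
θ_max = arctan(0.31) = 17.2°.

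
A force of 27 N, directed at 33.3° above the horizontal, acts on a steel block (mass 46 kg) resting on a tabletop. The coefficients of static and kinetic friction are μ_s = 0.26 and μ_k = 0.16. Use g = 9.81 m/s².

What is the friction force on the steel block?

N = m g − P sin α = 451.3 − 27×sin 33.3° = 436.4 N.
Horizontally, friction must balance P cos α = 22.57 N.
The static-friction limit is μ_s N = 113.5 N.
22.57 ≤ 113.5 N → static; friction equals the required 22.6 N.

f ≈ 22.6 N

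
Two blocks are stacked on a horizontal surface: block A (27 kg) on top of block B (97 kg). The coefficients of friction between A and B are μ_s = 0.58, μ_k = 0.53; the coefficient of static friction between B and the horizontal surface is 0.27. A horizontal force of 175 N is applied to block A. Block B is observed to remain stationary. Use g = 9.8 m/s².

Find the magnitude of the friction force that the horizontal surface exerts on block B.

The normal force B exerts on A is simply A's weight, N₁ = 264.6 N.
So the A–B interface can sustain at most μ_s N₁ = 153.5 N of static friction.
Since P = 175 N > 153.5 N, A slides on B; the A–B friction is kinetic: f₁ = μ_k N₁ = 0.53×264.6 = 140 N.
B experiences an equal 140 N forward from A (third law). B is in equilibrium, so the floor supplies f₂ = 140 N of static friction (limit μ_s(m_A+m_B)g = 328.1 N, not exceeded).

f ≈ 140 N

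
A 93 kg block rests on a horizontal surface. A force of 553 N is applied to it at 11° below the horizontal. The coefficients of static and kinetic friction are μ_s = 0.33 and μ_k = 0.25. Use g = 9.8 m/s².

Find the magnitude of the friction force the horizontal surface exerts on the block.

The vertical component of P adds to the normal force: N = m g + P sin α = 911.4 + 105.5 = 1017 N.
For equilibrium, f = P cos α = 553×cos 11° = 542.8 N.
μ_s N = 0.33 × 1017 = 335.6 N.
542.8 > 335.6 N → the block slides; f = μ_k N = 0.25×1017 = 254 N.

f ≈ 254 N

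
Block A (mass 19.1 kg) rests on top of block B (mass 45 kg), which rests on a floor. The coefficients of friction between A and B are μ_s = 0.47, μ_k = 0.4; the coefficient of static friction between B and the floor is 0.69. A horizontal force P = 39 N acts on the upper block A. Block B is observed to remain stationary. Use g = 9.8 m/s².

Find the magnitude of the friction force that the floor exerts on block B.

The normal force B exerts on A is simply A's weight, N₁ = 187.2 N.
So the A–B interface can sustain at most μ_s N₁ = 87.97 N of static friction.
Since P = 39 N ≤ 87.97 N, A does not slip on B; friction on A equals P = 39 N.
By Newton's third law B feels 39 N forward from A. With B stationary, the floor's static friction on B balances it: f₂ = 39 N (well within μ_s(m_A+m_B)g = 433.4 N).

f ≈ 39 N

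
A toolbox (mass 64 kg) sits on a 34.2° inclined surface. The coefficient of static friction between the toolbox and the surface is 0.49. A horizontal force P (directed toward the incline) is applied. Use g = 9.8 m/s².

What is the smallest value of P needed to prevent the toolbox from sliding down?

The toolbox tends to slide down (tan θ > μ_s), so at the point of impending slip friction acts up-slope at its limit: f = μ_s N.
Perpendicular to the incline: N = m g cos θ + P sin θ.
Along the incline: P cos θ + μ_s N = m g sin θ, i.e. P cos θ + μ_s (m g cos θ + P sin θ) = m g sin θ.
Solving, P (cos θ + μ_s sin θ) = m g (sin θ − μ_s cos θ), so P = 627×0.1568/1.103 = 89.2 N.

P_min ≈ 89.2 N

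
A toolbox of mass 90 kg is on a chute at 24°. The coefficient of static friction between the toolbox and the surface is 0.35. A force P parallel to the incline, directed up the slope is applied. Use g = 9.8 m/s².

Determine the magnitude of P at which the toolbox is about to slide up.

At impending motion up the slope, friction acts down-slope at its limit: f = μ_s N.
P is parallel to the surface, so N = m g cos θ = 806 N.
Along the incline: P = m g sin θ + μ_s N = 359 + 0.35×806 = 641 N.

P ≈ 641 N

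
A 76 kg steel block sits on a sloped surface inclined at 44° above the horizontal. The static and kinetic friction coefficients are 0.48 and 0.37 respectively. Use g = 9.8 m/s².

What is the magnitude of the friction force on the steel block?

Perpendicular to the surface, N = m g cos θ = 76·9.8·cos 44° = 535.8 N.
Along the slope the weight component is m g sin θ = 517.4 N; friction must supply exactly this, acting up-slope.
The static-friction ceiling is μ_s N = 0.48 × 535.8 = 257.2 N.
|517.4| exceeds 257.2 N, so the steel block slips down-slope; friction is kinetic, f = μ_k N = 0.37×535.8 = 198 N.

f ≈ 198 N (up the incline)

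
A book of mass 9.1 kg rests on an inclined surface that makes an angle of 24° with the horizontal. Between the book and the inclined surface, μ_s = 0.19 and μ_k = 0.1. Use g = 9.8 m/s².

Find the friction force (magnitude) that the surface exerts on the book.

Perpendicular to the surface, N = m g cos θ = 9.1·9.8·cos 24° = 81.47 N.
For equilibrium along the incline, friction must balance the weight component: f = m g sin θ = 36.27 N up the slope.
The static-friction ceiling is μ_s N = 0.19 × 81.47 = 15.48 N.
|36.27| exceeds 15.48 N, so the book slips down-slope; friction is kinetic, f = μ_k N = 0.1×81.47 = 8.15 N.

f ≈ 8.15 N (up the incline)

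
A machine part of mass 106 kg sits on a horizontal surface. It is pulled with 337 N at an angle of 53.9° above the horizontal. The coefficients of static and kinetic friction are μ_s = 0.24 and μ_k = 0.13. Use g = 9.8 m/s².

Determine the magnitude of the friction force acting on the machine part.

N = m g − P sin α = 1039 − 337×sin 53.9° = 766.5 N.
The horizontal driving force is P cos α = 198.6 N, so equilibrium needs friction f = 198.6 N.
The static-friction limit is μ_s N = 184 N.
The required friction exceeds μ_s N, so the machine part moves and f = μ_k N = 99.6 N.

f ≈ 99.6 N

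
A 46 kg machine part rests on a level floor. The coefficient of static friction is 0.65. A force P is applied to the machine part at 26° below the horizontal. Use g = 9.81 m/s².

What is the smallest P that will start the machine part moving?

P ≈ 478 N

N = m g + P sin α (the push presses the machine part into the level floor).
At impending slip, P cos α = μ_s N = μ_s (m g + P sin α).
Solving: P (cos α − μ_s sin α) = μ_s m g → P = 0.65×451/(cos 26° − 0.65 sin 26°) = 293/0.6139 = 478 N.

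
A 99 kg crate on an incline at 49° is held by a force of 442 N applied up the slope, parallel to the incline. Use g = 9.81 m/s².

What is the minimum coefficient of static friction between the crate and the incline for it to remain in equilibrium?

N = m g cos θ = 637.2 N.
Friction must make up the shortfall along the incline: f = m g sin θ − P = 733 − 442 = 291 N.
At the threshold f = μ_s N, so μ_s,min = 291/637.2 = 0.457.

μ_s,min ≈ 0.457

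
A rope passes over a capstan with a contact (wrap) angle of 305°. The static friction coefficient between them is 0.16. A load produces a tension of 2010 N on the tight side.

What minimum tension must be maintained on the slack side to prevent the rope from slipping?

Capstan equation at impending slip: T_tight/T_slack = e^{μβ}.
β = 305° = 5.323 rad; e^{μβ} = e^{0.16×5.323} = 2.344.
T_slack = T_tight / e^{μβ} = 2010 / 2.344 = 858 N.

T_min ≈ 858 N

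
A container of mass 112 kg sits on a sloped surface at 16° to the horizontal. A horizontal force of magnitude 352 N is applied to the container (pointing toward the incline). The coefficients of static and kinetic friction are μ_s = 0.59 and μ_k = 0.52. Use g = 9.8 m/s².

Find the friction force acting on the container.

The horizontal push has a component P sin θ into the surface, so N = m g cos θ + P sin θ = 1055 + 97.02 = 1152 N.
Parallel to the incline: P cos θ − m g sin θ = 338.4 − 302.5 = 35.82 N; the friction needed to balance this is 35.82 N acting down the slope.
The limit of static friction is μ_s N = 679.7 N.
|f_req| = 35.82 ≤ 679.7 N → the container is in equilibrium; friction equals the required value.

f ≈ 35.8 N (down the incline)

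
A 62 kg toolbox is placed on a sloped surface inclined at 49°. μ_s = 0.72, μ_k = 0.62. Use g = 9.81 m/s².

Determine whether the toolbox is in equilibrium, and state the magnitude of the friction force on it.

N = m g cos θ = 399 N.
Down-slope weight component: m g sin θ = 459 N.
μ_s N = 287 N.
459 > 287 N, so it slides; kinetic friction f = μ_k N = 0.62×399 = 247 N.

f ≈ 247 N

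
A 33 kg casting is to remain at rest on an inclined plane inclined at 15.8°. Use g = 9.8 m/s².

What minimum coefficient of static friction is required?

μ_s,min ≈ 0.283

At the slip threshold m g sin θ = μ_s m g cos θ, so μ_s,min = tan θ.
μ_s,min = tan 15.8° = 0.283.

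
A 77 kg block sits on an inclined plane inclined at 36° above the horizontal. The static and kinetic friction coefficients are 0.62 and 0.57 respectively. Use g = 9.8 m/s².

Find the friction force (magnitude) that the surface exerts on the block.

The normal reaction is N = m g cos θ = 610.5 N.
Along the slope the weight component is m g sin θ = 443.5 N; friction must supply exactly this, acting up-slope.
Maximum static friction available: μ_s N = 0.62 × 610.5 = 378.5 N.
Since |443.5| > 378.5 N, static friction cannot hold it; the block slides down the incline and kinetic friction applies: f = μ_k N = 0.57 × 610.5 = 348 N.

f ≈ 348 N (up the incline)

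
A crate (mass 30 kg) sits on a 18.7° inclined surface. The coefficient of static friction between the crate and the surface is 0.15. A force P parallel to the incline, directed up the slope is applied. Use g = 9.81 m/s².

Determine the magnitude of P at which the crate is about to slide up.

At impending motion up the slope, friction acts down-slope at its limit: f = μ_s N.
P is parallel to the surface, so N = m g cos θ = 279 N.
Along the incline: P = m g sin θ + μ_s N = 94.4 + 0.15×279 = 136 N.

P ≈ 136 N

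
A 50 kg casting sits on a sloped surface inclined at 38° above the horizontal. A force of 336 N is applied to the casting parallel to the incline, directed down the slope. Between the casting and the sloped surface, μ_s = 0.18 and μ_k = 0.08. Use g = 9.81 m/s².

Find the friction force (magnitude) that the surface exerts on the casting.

Perpendicular to the surface, N = m g cos θ = 50·9.81·cos 38° = 386.5 N.
The friction needed for equilibrium is m g sin θ + P = 302 + 336 = 638 N, measured positive up-slope.
Maximum static friction available: μ_s N = 0.18 × 386.5 = 69.57 N.
Since |638| > 69.57 N, static friction cannot hold it; the casting slides down the incline and kinetic friction applies: f = μ_k N = 0.08 × 386.5 = 30.9 N.

f ≈ 30.9 N (up the incline)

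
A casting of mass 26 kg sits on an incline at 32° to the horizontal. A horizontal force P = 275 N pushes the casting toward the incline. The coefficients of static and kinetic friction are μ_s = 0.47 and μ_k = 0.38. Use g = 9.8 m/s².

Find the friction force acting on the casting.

f ≈ 98.2 N (down the incline)

Normal direction: N = m g cos θ + P sin θ = 361.8 N.
Parallel to the incline: P cos θ − m g sin θ = 233.2 − 135 = 98.19 N; the friction needed to balance this is 98.19 N acting down the slope.
Maximum static friction: μ_s N = 0.47 × 361.8 = 170.1 N.
|f_req| = 98.19 ≤ 170.1 N → the casting is in equilibrium; friction equals the required value.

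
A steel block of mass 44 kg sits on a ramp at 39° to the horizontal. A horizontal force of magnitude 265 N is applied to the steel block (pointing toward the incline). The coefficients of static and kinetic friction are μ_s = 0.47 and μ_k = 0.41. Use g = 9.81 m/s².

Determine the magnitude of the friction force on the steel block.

Normal direction: N = m g cos θ + P sin θ = 502.2 N.
Parallel to the incline: P cos θ − m g sin θ = 205.9 − 271.6 = -65.7 N; the friction needed to balance this is 65.7 N acting up the slope.
Maximum static friction: μ_s N = 0.47 × 502.2 = 236 N.
Since 65.7 N is within the 236 N limit, the steel block stays put and friction is exactly 65.7 N.

f ≈ 65.7 N (up the incline)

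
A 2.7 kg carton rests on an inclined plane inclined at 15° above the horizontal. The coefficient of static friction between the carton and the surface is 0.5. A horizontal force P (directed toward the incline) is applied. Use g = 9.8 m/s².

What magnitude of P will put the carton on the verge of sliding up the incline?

At impending motion up the slope, friction acts down-slope at its limit: f = μ_s N.
Perpendicular to the incline: N = m g cos θ + P sin θ.
Along the incline: P cos θ = m g sin θ + μ_s N = m g sin θ + μ_s (m g cos θ + P sin θ).
Solving, P (cos θ − μ_s sin θ) = m g (sin θ + μ_s cos θ), so P = 2.7×9.8×(sin 15° + 0.5 cos 15°)/(cos 15° − 0.5 sin 15°) = 26.5×0.7418/0.8365 = 23.5 N.

P ≈ 23.5 N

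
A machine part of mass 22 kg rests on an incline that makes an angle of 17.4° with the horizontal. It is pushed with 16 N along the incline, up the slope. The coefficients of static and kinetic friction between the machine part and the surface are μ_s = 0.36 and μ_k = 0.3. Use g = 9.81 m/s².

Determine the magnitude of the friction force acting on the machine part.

f ≈ 48.5 N (up the incline)

The normal reaction is N = m g cos θ = 205.9 N.
The friction needed for equilibrium is m g sin θ − P = 64.54 − 16 = 48.54 N, measured positive up-slope.
The static-friction ceiling is μ_s N = 0.36 × 205.9 = 74.14 N.
Since |48.54| ≤ 74.14 N, no slip — friction simply equals what equilibrium demands.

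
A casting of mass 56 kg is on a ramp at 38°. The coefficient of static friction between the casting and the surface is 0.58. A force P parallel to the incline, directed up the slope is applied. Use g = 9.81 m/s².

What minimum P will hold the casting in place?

The casting tends to slide down (tan θ > μ_s), so at the point of impending slip friction acts up-slope at its limit: f = μ_s N.
P is parallel to the surface, so N = m g cos θ = 433 N.
Along the incline: P + μ_s N = m g sin θ, so P = 338 − 0.58×433 = 87.1 N.

P_min ≈ 87.1 N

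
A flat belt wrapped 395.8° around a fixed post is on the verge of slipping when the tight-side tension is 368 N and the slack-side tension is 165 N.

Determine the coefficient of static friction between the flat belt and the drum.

μ ≈ 0.116

T₂/T₁ = e^{μβ} → μ = ln(T₂/T₁)/β.
β = 395.8° = 6.908 rad.
μ = ln(368/165)/6.908 = ln(2.23)/6.908 = 0.116.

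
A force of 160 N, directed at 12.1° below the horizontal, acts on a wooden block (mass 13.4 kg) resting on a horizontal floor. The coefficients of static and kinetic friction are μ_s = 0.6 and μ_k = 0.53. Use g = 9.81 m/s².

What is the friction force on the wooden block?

f ≈ 87.4 N

Vertical equilibrium gives N = m g + P sin α = 165 N.
Horizontally, friction must balance P cos α = 156.4 N.
The static-friction limit is μ_s N = 99 N.
The required friction exceeds μ_s N, so the wooden block moves and f = μ_k N = 87.4 N.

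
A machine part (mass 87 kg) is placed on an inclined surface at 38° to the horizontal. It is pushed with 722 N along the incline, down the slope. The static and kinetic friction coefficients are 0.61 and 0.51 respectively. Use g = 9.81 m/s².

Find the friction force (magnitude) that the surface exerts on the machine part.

Normal force: N = m g cos θ = 87 × 9.81 × cos 38° = 672.5 N.
For equilibrium along the incline the friction force must supply f = m g sin θ + P = 525.4 + 722 = 1247 N (positive meaning up-slope).
The static-friction ceiling is μ_s N = 0.61 × 672.5 = 410.3 N.
|1247| exceeds 410.3 N, so the machine part slips down-slope; friction is kinetic, f = μ_k N = 0.51×672.5 = 343 N.

f ≈ 343 N (up the incline)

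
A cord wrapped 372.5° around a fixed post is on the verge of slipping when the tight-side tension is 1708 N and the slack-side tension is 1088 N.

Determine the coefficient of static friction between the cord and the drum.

μ ≈ 0.0694

T₂/T₁ = e^{μβ} → μ = ln(T₂/T₁)/β.
β = 372.5° = 6.501 rad.
μ = ln(1708/1088)/6.501 = ln(1.57)/6.501 = 0.0694.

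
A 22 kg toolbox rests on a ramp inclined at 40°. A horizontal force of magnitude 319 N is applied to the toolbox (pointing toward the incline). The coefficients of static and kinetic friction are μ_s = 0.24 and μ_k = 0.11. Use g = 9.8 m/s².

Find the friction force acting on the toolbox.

The horizontal push has a component P sin θ into the surface, so N = m g cos θ + P sin θ = 165.2 + 205 = 370.2 N.
Parallel to the incline: P cos θ − m g sin θ = 244.4 − 138.6 = 105.8 N; the friction needed to balance this is 105.8 N acting down the slope.
Maximum static friction: μ_s N = 0.24 × 370.2 = 88.85 N.
The required 105.8 N exceeds the static limit, so the toolbox slides up-slope and f = μ_k N = 0.11×370.2 = 40.7 N.

f ≈ 40.7 N (down the incline)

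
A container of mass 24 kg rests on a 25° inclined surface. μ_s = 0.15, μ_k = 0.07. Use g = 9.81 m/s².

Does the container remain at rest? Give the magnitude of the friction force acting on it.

N = m g cos θ = 213 N.
Down-slope weight component: m g sin θ = 99.5 N.
μ_s N = 32 N.
99.5 > 32 N, so it slides; kinetic friction f = μ_k N = 0.07×213 = 14.9 N.

f ≈ 14.9 N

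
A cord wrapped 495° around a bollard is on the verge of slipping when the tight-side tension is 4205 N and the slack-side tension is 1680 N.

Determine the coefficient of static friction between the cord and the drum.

μ ≈ 0.106

T₂/T₁ = e^{μβ} → μ = ln(T₂/T₁)/β.
β = 495° = 8.639 rad.
μ = ln(4205/1680)/8.639 = ln(2.503)/8.639 = 0.106.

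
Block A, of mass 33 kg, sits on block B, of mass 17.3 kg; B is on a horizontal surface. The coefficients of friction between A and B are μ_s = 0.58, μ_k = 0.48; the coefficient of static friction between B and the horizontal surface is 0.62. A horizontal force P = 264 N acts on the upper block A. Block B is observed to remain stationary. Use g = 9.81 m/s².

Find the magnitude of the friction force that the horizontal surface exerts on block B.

f ≈ 155 N

The normal force B exerts on A is simply A's weight, N₁ = 323.7 N.
So the A–B interface can sustain at most μ_s N₁ = 187.8 N of static friction.
Since P = 264 N > 187.8 N, A slides on B; the A–B friction is kinetic: f₁ = μ_k N₁ = 0.48×323.7 = 155 N.
B experiences an equal 155 N forward from A (third law). B is in equilibrium, so the floor supplies f₂ = 155 N of static friction (limit μ_s(m_A+m_B)g = 305.9 N, not exceeded).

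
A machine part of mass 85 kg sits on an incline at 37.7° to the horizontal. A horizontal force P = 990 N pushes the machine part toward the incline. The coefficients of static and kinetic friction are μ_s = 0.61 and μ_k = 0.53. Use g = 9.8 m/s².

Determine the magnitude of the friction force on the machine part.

f ≈ 274 N (down the incline)

Resolve perpendicular to the incline: N = m g cos θ + P sin θ = 85×9.8×cos 37.7° + 990×sin 37.7° = 1265 N.
Parallel to the incline: P cos θ − m g sin θ = 783.3 − 509.4 = 273.9 N; the friction needed to balance this is 273.9 N acting down the slope.
Maximum static friction: μ_s N = 0.61 × 1265 = 771.3 N.
Since 273.9 N is within the 771.3 N limit, the machine part stays put and friction is exactly 274 N.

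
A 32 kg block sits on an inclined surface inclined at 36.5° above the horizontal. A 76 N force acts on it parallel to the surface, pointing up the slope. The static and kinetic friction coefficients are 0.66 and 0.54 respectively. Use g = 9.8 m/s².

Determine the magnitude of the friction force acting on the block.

f ≈ 111 N (up the incline)

The normal reaction is N = m g cos θ = 252.1 N.
The friction needed for equilibrium is m g sin θ − P = 186.5 − 76 = 110.5 N, measured positive up-slope.
Static friction can supply at most μ_s N = 166.4 N.
Since |110.5| ≤ 166.4 N, static friction is sufficient; f equals the required value, not μ_s N.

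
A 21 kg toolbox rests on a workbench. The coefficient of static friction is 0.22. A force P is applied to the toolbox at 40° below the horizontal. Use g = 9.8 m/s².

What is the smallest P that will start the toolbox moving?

P ≈ 72.5 N

N = m g + P sin α (the push presses the toolbox into the workbench).
At impending slip, P cos α = μ_s N = μ_s (m g + P sin α).
Solving: P (cos α − μ_s sin α) = μ_s m g → P = 0.22×206/(cos 40° − 0.22 sin 40°) = 45.3/0.6246 = 72.5 N.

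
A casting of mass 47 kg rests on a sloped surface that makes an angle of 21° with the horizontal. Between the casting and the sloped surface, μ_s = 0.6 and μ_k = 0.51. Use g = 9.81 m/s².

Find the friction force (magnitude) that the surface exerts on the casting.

Perpendicular to the surface, N = m g cos θ = 47·9.81·cos 21° = 430.4 N.
Along the slope the weight component is m g sin θ = 165.2 N; friction must supply exactly this, acting up-slope.
Static friction can supply at most μ_s N = 258.3 N.
Since |165.2| ≤ 258.3 N, static friction is sufficient; f equals the required value, not μ_s N.

f ≈ 165 N (up the incline)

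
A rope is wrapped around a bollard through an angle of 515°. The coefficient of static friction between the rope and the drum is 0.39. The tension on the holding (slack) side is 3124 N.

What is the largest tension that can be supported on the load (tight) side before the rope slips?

At impending slip the capstan equation gives T₂/T₁ = e^{μβ} with β in radians.
β = 515° × π/180 = 8.988 rad.
e^{μβ} = e^{0.39×8.988} = 33.3.
T₂ = T₁ · e^{μβ} = 3124 × 33.3 = 104000 N.

T_max ≈ 104000 N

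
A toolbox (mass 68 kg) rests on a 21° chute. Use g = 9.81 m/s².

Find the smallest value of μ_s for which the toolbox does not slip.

At the slip threshold m g sin θ = μ_s m g cos θ, so μ_s,min = tan θ.
μ_s,min = tan 21° = 0.384.

μ_s,min ≈ 0.384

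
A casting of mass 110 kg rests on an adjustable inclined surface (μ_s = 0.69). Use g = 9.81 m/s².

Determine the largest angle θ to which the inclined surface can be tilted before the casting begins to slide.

θ_max ≈ 34.6°

At the slip threshold, m g sin θ = μ_s · m g cos θ, so tan θ = μ_s.
θ_max = arctan(0.69) = 34.6°.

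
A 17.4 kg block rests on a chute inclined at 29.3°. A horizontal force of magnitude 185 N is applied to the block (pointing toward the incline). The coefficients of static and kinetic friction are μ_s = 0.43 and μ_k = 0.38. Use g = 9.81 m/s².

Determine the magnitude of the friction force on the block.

Normal direction: N = m g cos θ + P sin θ = 239.4 N.
Along the incline, the net driving force (taking up-slope positive) is P cos θ − m g sin θ = 161.3 − 83.53 = 77.8 N, so equilibrium requires friction f = -77.8 N (down-slope).
Maximum static friction: μ_s N = 0.43 × 239.4 = 102.9 N.
Since 77.8 N is within the 102.9 N limit, the block stays put and friction is exactly 77.8 N.

f ≈ 77.8 N (down the incline)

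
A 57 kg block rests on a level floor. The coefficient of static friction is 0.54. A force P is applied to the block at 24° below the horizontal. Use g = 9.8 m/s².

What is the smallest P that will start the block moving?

N = m g + P sin α (the push presses the block into the level floor).
At impending slip, P cos α = μ_s N = μ_s (m g + P sin α).
Solving: P (cos α − μ_s sin α) = μ_s m g → P = 0.54×559/(cos 24° − 0.54 sin 24°) = 302/0.6939 = 435 N.

P ≈ 435 N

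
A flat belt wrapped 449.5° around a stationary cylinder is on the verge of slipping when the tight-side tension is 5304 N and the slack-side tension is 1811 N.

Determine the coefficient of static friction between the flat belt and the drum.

T₂/T₁ = e^{μβ} → μ = ln(T₂/T₁)/β.
β = 449.5° = 7.845 rad.
μ = ln(5304/1811)/7.845 = ln(2.929)/7.845 = 0.137.

μ ≈ 0.137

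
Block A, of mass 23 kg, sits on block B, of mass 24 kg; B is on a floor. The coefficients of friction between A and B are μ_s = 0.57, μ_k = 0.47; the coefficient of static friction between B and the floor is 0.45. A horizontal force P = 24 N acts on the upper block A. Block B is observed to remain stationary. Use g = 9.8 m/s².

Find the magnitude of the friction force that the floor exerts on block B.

Between the blocks, N₁ = m_A g = 225.4 N.
So the A–B interface can sustain at most μ_s N₁ = 128.5 N of static friction.
P = 24 N is within that limit, so A and B move together (both at rest); the A–B friction is simply f₁ = P = 24 N.
By Newton's third law B feels 24 N forward from A. With B stationary, the floor's static friction on B balances it: f₂ = 24 N (well within μ_s(m_A+m_B)g = 207.3 N).

f ≈ 24 N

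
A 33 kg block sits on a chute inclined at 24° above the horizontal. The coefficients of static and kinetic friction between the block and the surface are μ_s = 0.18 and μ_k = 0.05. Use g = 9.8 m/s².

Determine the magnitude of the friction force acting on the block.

f ≈ 14.8 N (up the incline)

Normal force: N = m g cos θ = 33 × 9.8 × cos 24° = 295.4 N.
Along the slope the weight component is m g sin θ = 131.5 N; friction must supply exactly this, acting up-slope.
Maximum static friction available: μ_s N = 0.18 × 295.4 = 53.18 N.
Since |131.5| > 53.18 N, static friction cannot hold it; the block slides down the incline and kinetic friction applies: f = μ_k N = 0.05 × 295.4 = 14.8 N.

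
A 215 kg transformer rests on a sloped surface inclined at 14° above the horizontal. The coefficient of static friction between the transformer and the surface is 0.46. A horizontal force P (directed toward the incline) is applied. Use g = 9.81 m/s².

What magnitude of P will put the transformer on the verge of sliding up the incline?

At impending motion up the slope, friction acts down-slope at its limit: f = μ_s N.
Perpendicular to the incline: N = m g cos θ + P sin θ.
Along the incline: P cos θ = m g sin θ + μ_s N = m g sin θ + μ_s (m g cos θ + P sin θ).
Solving, P (cos θ − μ_s sin θ) = m g (sin θ + μ_s cos θ), so P = 215×9.81×(sin 14° + 0.46 cos 14°)/(cos 14° − 0.46 sin 14°) = 2110×0.6883/0.859 = 1690 N.

P ≈ 1690 N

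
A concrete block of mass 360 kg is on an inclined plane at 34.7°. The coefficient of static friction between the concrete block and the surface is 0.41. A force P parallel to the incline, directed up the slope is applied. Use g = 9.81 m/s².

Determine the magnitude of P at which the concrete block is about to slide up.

At impending motion up the slope, friction acts down-slope at its limit: f = μ_s N.
P is parallel to the surface, so N = m g cos θ = 2900 N.
Along the incline: P = m g sin θ + μ_s N = 2010 + 0.41×2900 = 3200 N.

P ≈ 3200 N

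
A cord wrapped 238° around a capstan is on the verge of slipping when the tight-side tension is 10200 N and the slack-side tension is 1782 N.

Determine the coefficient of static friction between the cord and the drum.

μ ≈ 0.42

T₂/T₁ = e^{μβ} → μ = ln(T₂/T₁)/β.
β = 238° = 4.154 rad.
μ = ln(10200/1782)/4.154 = ln(5.724)/4.154 = 0.42.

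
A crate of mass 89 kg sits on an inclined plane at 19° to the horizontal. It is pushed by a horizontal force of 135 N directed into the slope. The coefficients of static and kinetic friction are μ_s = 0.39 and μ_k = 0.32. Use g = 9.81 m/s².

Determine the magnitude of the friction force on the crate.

Normal direction: N = m g cos θ + P sin θ = 869.5 N.
Parallel to the incline: P cos θ − m g sin θ = 127.6 − 284.3 = -156.6 N; the friction needed to balance this is 156.6 N acting up the slope.
Maximum static friction: μ_s N = 0.39 × 869.5 = 339.1 N.
Since 156.6 N is within the 339.1 N limit, the crate stays put and friction is exactly 157 N.

f ≈ 157 N (up the incline)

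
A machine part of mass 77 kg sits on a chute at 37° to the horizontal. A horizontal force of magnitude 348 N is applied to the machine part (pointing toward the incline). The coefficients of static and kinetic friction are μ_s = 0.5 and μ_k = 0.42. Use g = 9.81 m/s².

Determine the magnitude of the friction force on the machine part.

Normal direction: N = m g cos θ + P sin θ = 812.7 N.
Along the incline, the net driving force (taking up-slope positive) is P cos θ − m g sin θ = 277.9 − 454.6 = -176.7 N, so equilibrium requires friction f = 176.7 N (up-slope).
Maximum static friction: μ_s N = 0.5 × 812.7 = 406.3 N.
|f_req| = 176.7 ≤ 406.3 N → the machine part is in equilibrium; friction equals the required value.

f ≈ 177 N (up the incline)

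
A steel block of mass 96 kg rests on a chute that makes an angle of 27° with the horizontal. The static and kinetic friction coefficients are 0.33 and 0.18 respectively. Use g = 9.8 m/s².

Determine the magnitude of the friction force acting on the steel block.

Perpendicular to the surface, N = m g cos θ = 96·9.8·cos 27° = 838.3 N.
Along the slope the weight component is m g sin θ = 427.1 N; friction must supply exactly this, acting up-slope.
The static-friction ceiling is μ_s N = 0.33 × 838.3 = 276.6 N.
Since |427.1| > 276.6 N, static friction cannot hold it; the steel block slides down the incline and kinetic friction applies: f = μ_k N = 0.18 × 838.3 = 151 N.

f ≈ 151 N (up the incline)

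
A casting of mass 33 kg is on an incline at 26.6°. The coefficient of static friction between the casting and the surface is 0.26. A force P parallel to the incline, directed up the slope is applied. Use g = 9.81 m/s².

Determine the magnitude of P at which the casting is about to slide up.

At impending motion up the slope, friction acts down-slope at its limit: f = μ_s N.
P is parallel to the surface, so N = m g cos θ = 289 N.
Along the incline: P = m g sin θ + μ_s N = 145 + 0.26×289 = 220 N.

P ≈ 220 N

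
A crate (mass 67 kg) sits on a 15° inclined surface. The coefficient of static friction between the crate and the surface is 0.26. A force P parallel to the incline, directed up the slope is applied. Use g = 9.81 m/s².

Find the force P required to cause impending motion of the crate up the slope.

At impending motion up the slope, friction acts down-slope at its limit: f = μ_s N.
P is parallel to the surface, so N = m g cos θ = 635 N.
Along the incline: P = m g sin θ + μ_s N = 170 + 0.26×635 = 335 N.

P ≈ 335 N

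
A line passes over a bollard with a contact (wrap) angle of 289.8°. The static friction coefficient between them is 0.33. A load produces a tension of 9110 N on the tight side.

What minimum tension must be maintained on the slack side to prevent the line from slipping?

T_min ≈ 1720 N

Capstan equation at impending slip: T_tight/T_slack = e^{μβ}.
β = 289.8° = 5.058 rad; e^{μβ} = e^{0.33×5.058} = 5.308.
T_slack = T_tight / e^{μβ} = 9110 / 5.308 = 1720 N.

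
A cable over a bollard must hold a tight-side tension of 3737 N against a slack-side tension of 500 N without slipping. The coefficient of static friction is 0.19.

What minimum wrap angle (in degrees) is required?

β_min ≈ 607°

T₂/T₁ = e^{μβ} → β = ln(T₂/T₁)/μ.
β = ln(3737/500)/0.19 = 2.011/0.19 = 10.59 rad.
In degrees: β = 10.59 × 180/π = 607°.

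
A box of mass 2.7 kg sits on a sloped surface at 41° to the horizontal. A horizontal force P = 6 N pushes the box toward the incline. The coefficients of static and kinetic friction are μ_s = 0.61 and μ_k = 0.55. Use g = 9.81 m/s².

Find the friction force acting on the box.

f ≈ 12.8 N (up the incline)

Resolve perpendicular to the incline: N = m g cos θ + P sin θ = 2.7×9.81×cos 41° + 6×sin 41° = 23.93 N.
Parallel to the incline: P cos θ − m g sin θ = 4.528 − 17.38 = -12.85 N; the friction needed to balance this is 12.85 N acting up the slope.
Maximum static friction: μ_s N = 0.61 × 23.93 = 14.6 N.
|f_req| = 12.85 ≤ 14.6 N → the box is in equilibrium; friction equals the required value.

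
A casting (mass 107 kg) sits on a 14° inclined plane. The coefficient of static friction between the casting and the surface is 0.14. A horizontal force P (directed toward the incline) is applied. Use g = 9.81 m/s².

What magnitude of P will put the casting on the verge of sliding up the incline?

P ≈ 423 N

At impending motion up the slope, friction acts down-slope at its limit: f = μ_s N.
Perpendicular to the incline: N = m g cos θ + P sin θ.
Along the incline: P cos θ = m g sin θ + μ_s N = m g sin θ + μ_s (m g cos θ + P sin θ).
Solving, P (cos θ − μ_s sin θ) = m g (sin θ + μ_s cos θ), so P = 107×9.81×(sin 14° + 0.14 cos 14°)/(cos 14° − 0.14 sin 14°) = 1050×0.3778/0.9364 = 423 N.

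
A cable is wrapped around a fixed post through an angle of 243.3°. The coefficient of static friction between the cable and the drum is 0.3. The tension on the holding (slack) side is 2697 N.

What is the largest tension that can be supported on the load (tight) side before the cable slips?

At impending slip the capstan equation gives T₂/T₁ = e^{μβ} with β in radians.
β = 243.3° × π/180 = 4.246 rad.
e^{μβ} = e^{0.3×4.246} = 3.575.
T₂ = T₁ · e^{μβ} = 2697 × 3.575 = 9640 N.

T_max ≈ 9640 N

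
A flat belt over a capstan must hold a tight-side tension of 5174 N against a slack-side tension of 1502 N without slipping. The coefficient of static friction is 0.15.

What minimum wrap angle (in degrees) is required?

β_min ≈ 472°

T₂/T₁ = e^{μβ} → β = ln(T₂/T₁)/μ.
β = ln(5174/1502)/0.15 = 1.237/0.15 = 8.246 rad.
In degrees: β = 8.246 × 180/π = 472°.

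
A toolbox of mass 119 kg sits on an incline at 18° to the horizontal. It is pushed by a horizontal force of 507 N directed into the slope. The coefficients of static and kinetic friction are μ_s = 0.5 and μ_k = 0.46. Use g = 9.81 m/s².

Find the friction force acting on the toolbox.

Resolve perpendicular to the incline: N = m g cos θ + P sin θ = 119×9.81×cos 18° + 507×sin 18° = 1267 N.
Along the incline, the net driving force (taking up-slope positive) is P cos θ − m g sin θ = 482.2 − 360.7 = 121.4 N, so equilibrium requires friction f = -121.4 N (down-slope).
The limit of static friction is μ_s N = 633.5 N.
|f_req| = 121.4 ≤ 633.5 N → the toolbox is in equilibrium; friction equals the required value.

f ≈ 121 N (down the incline)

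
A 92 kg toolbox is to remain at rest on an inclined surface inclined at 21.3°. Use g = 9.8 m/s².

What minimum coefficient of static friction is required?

μ_s,min ≈ 0.39

At the slip threshold m g sin θ = μ_s m g cos θ, so μ_s,min = tan θ.
μ_s,min = tan 21.3° = 0.39.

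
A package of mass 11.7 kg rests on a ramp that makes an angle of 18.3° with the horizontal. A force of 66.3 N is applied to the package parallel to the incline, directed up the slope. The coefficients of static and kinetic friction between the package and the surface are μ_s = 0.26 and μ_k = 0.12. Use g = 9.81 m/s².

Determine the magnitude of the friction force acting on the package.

Normal force: N = m g cos θ = 11.7 × 9.81 × cos 18.3° = 109 N.
Parallel to the incline, ΣF = 0 gives f = m g sin θ − P = 36.04 − 66.3 = -30.26 N (up-slope positive).
The static-friction ceiling is μ_s N = 0.26 × 109 = 28.33 N.
|-30.26| exceeds 28.33 N, so the package slips up-slope; friction is kinetic, f = μ_k N = 0.12×109 = 13.1 N.

f ≈ 13.1 N (down the incline)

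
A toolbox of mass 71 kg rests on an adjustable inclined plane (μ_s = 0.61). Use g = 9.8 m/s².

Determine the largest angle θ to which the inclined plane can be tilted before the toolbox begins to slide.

At the slip threshold, m g sin θ = μ_s · m g cos θ, so tan θ = μ_s.
θ_max = arctan(0.61) = 31.4°.

θ_max ≈ 31.4°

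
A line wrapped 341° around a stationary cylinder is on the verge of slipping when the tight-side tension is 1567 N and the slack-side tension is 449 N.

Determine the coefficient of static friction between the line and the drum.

μ ≈ 0.21

T₂/T₁ = e^{μβ} → μ = ln(T₂/T₁)/β.
β = 341° = 5.952 rad.
μ = ln(1567/449)/5.952 = ln(3.49)/5.952 = 0.21.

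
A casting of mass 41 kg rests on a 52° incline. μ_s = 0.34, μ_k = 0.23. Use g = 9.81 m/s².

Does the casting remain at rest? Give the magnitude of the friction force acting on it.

N = m g cos θ = 248 N.
Down-slope weight component: m g sin θ = 317 N.
μ_s N = 84.2 N.
317 > 84.2 N, so it slides; kinetic friction f = μ_k N = 0.23×248 = 57 N.

f ≈ 57 N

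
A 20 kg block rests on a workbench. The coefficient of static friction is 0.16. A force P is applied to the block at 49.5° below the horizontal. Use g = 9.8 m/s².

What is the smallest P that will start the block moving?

N = m g + P sin α (the push presses the block into the workbench).
At impending slip, P cos α = μ_s N = μ_s (m g + P sin α).
Solving: P (cos α − μ_s sin α) = μ_s m g → P = 0.16×196/(cos 49.5° − 0.16 sin 49.5°) = 31.4/0.5278 = 59.4 N.

P ≈ 59.4 N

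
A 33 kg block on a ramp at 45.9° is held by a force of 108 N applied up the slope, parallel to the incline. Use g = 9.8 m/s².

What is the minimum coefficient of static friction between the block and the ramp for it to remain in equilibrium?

μ_s,min ≈ 0.552

N = m g cos θ = 225.1 N.
Friction must make up the shortfall along the incline: f = m g sin θ − P = 232.2 − 108 = 124.2 N.
At the threshold f = μ_s N, so μ_s,min = 124.2/225.1 = 0.552.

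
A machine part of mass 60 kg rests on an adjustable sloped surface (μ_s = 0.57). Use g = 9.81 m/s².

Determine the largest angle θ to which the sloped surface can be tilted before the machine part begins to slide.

θ_max ≈ 29.7°

At the slip threshold, m g sin θ = μ_s · m g cos θ, so tan θ = μ_s.
θ_max = arctan(0.57) = 29.7°.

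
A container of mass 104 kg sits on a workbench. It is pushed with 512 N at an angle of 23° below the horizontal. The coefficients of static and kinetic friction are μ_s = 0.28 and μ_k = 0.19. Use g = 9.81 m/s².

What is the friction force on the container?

Vertical equilibrium gives N = m g + P sin α = 1220 N.
For equilibrium, f = P cos α = 512×cos 23° = 471.3 N.
The static-friction limit is μ_s N = 341.7 N.
The required friction exceeds μ_s N, so the container moves and f = μ_k N = 232 N.

f ≈ 232 N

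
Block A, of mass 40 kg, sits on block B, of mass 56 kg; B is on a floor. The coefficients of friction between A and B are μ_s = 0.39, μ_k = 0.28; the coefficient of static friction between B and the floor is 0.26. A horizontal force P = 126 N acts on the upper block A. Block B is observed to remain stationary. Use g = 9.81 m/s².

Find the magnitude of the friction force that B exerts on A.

The normal force B exerts on A is simply A's weight, N₁ = 392.4 N.
Maximum static friction on A from B: μ_s N₁ = 0.39×392.4 = 153 N.
P = 126 N is within that limit, so A and B move together (both at rest); the A–B friction is simply f₁ = P = 126 N.
By Newton's third law B feels 126 N forward from A. With B stationary, the floor's static friction on B balances it: f₂ = 126 N (well within μ_s(m_A+m_B)g = 244.9 N).

f ≈ 126 N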